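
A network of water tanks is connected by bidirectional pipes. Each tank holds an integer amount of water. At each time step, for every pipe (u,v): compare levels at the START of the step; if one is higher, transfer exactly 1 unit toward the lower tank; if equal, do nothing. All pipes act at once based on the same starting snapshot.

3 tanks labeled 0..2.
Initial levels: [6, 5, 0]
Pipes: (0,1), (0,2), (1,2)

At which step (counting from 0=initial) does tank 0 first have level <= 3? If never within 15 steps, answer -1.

Step 1: flows [0->1,0->2,1->2] -> levels [4 5 2]
Step 2: flows [1->0,0->2,1->2] -> levels [4 3 4]
Step 3: flows [0->1,0=2,2->1] -> levels [3 5 3]
Tank 0 first reaches <=3 at step 3

Answer: 3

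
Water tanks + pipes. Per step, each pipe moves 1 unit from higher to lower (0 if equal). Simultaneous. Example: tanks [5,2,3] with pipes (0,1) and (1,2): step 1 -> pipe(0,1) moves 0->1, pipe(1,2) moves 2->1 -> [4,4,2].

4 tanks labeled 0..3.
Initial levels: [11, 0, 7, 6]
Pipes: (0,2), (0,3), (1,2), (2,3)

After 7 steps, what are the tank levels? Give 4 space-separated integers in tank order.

Answer: 7 6 6 5

Derivation:
Step 1: flows [0->2,0->3,2->1,2->3] -> levels [9 1 6 8]
Step 2: flows [0->2,0->3,2->1,3->2] -> levels [7 2 7 8]
Step 3: flows [0=2,3->0,2->1,3->2] -> levels [8 3 7 6]
Step 4: flows [0->2,0->3,2->1,2->3] -> levels [6 4 6 8]
Step 5: flows [0=2,3->0,2->1,3->2] -> levels [7 5 6 6]
Step 6: flows [0->2,0->3,2->1,2=3] -> levels [5 6 6 7]
Step 7: flows [2->0,3->0,1=2,3->2] -> levels [7 6 6 5]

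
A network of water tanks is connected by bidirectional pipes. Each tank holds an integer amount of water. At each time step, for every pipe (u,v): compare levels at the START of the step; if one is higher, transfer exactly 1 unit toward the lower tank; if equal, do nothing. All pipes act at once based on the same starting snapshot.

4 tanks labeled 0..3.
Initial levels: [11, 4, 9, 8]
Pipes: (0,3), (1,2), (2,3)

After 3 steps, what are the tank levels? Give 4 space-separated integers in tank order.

Answer: 9 7 7 9

Derivation:
Step 1: flows [0->3,2->1,2->3] -> levels [10 5 7 10]
Step 2: flows [0=3,2->1,3->2] -> levels [10 6 7 9]
Step 3: flows [0->3,2->1,3->2] -> levels [9 7 7 9]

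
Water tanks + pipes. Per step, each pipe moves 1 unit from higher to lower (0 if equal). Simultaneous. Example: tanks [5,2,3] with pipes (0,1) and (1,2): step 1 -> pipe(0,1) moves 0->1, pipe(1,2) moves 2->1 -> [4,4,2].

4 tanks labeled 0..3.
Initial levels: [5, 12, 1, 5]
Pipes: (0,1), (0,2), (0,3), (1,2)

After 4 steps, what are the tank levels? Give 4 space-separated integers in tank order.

Step 1: flows [1->0,0->2,0=3,1->2] -> levels [5 10 3 5]
Step 2: flows [1->0,0->2,0=3,1->2] -> levels [5 8 5 5]
Step 3: flows [1->0,0=2,0=3,1->2] -> levels [6 6 6 5]
Step 4: flows [0=1,0=2,0->3,1=2] -> levels [5 6 6 6]

Answer: 5 6 6 6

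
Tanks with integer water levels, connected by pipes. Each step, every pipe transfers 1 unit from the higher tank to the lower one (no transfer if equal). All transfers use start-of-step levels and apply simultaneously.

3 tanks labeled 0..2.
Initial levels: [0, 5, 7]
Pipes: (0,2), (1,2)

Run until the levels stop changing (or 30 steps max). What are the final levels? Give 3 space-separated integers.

Step 1: flows [2->0,2->1] -> levels [1 6 5]
Step 2: flows [2->0,1->2] -> levels [2 5 5]
Step 3: flows [2->0,1=2] -> levels [3 5 4]
Step 4: flows [2->0,1->2] -> levels [4 4 4]
Step 5: flows [0=2,1=2] -> levels [4 4 4]
  -> stable (no change)

Answer: 4 4 4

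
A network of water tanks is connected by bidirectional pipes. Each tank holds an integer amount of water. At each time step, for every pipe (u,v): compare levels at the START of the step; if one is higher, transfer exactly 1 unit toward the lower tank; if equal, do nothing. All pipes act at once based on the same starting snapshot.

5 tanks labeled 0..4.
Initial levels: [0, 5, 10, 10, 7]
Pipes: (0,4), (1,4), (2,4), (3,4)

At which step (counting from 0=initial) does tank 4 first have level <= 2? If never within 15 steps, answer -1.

Answer: -1

Derivation:
Step 1: flows [4->0,4->1,2->4,3->4] -> levels [1 6 9 9 7]
Step 2: flows [4->0,4->1,2->4,3->4] -> levels [2 7 8 8 7]
Step 3: flows [4->0,1=4,2->4,3->4] -> levels [3 7 7 7 8]
Step 4: flows [4->0,4->1,4->2,4->3] -> levels [4 8 8 8 4]
Step 5: flows [0=4,1->4,2->4,3->4] -> levels [4 7 7 7 7]
Step 6: flows [4->0,1=4,2=4,3=4] -> levels [5 7 7 7 6]
Step 7: flows [4->0,1->4,2->4,3->4] -> levels [6 6 6 6 8]
Step 8: flows [4->0,4->1,4->2,4->3] -> levels [7 7 7 7 4]
Step 9: flows [0->4,1->4,2->4,3->4] -> levels [6 6 6 6 8]
  -> period-2 cycle (repeats step 7); tank 4 never drops to <=2
Tank 4 never reaches <=2 within 15 steps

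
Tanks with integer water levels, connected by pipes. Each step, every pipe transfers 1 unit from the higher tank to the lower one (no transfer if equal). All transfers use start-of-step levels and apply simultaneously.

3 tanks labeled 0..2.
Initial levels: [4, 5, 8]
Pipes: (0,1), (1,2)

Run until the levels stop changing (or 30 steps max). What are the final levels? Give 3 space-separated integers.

Answer: 5 7 5

Derivation:
Step 1: flows [1->0,2->1] -> levels [5 5 7]
Step 2: flows [0=1,2->1] -> levels [5 6 6]
Step 3: flows [1->0,1=2] -> levels [6 5 6]
Step 4: flows [0->1,2->1] -> levels [5 7 5]
Step 5: flows [1->0,1->2] -> levels [6 5 6]
  -> period-2 cycle: step 5 state = step 3 state; never stabilizes
  -> state at step 30: (30-3) mod 2 = 1, same as step 4 -> [5 7 5]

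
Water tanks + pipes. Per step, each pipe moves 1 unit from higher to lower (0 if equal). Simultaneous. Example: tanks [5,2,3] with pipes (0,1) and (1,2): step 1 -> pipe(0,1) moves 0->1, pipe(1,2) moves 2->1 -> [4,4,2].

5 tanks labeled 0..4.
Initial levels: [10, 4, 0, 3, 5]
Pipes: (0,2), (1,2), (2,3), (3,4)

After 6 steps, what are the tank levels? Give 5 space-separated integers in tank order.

Step 1: flows [0->2,1->2,3->2,4->3] -> levels [9 3 3 3 4]
Step 2: flows [0->2,1=2,2=3,4->3] -> levels [8 3 4 4 3]
Step 3: flows [0->2,2->1,2=3,3->4] -> levels [7 4 4 3 4]
Step 4: flows [0->2,1=2,2->3,4->3] -> levels [6 4 4 5 3]
Step 5: flows [0->2,1=2,3->2,3->4] -> levels [5 4 6 3 4]
Step 6: flows [2->0,2->1,2->3,4->3] -> levels [6 5 3 5 3]

Answer: 6 5 3 5 3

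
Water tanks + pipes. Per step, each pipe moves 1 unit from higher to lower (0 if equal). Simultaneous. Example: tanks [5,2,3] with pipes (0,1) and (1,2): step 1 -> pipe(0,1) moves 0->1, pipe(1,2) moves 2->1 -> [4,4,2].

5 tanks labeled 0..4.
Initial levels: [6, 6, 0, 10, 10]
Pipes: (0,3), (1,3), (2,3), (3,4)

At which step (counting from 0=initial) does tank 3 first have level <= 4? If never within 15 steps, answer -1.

Step 1: flows [3->0,3->1,3->2,3=4] -> levels [7 7 1 7 10]
Step 2: flows [0=3,1=3,3->2,4->3] -> levels [7 7 2 7 9]
Step 3: flows [0=3,1=3,3->2,4->3] -> levels [7 7 3 7 8]
Step 4: flows [0=3,1=3,3->2,4->3] -> levels [7 7 4 7 7]
Step 5: flows [0=3,1=3,3->2,3=4] -> levels [7 7 5 6 7]
Step 6: flows [0->3,1->3,3->2,4->3] -> levels [6 6 6 8 6]
Step 7: flows [3->0,3->1,3->2,3->4] -> levels [7 7 7 4 7]
Tank 3 first reaches <=4 at step 7

Answer: 7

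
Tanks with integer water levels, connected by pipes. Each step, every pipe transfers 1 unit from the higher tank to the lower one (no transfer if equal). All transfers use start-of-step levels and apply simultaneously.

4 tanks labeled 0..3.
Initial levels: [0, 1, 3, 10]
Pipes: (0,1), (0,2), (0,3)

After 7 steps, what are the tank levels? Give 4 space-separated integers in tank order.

Step 1: flows [1->0,2->0,3->0] -> levels [3 0 2 9]
Step 2: flows [0->1,0->2,3->0] -> levels [2 1 3 8]
Step 3: flows [0->1,2->0,3->0] -> levels [3 2 2 7]
Step 4: flows [0->1,0->2,3->0] -> levels [2 3 3 6]
Step 5: flows [1->0,2->0,3->0] -> levels [5 2 2 5]
Step 6: flows [0->1,0->2,0=3] -> levels [3 3 3 5]
Step 7: flows [0=1,0=2,3->0] -> levels [4 3 3 4]

Answer: 4 3 3 4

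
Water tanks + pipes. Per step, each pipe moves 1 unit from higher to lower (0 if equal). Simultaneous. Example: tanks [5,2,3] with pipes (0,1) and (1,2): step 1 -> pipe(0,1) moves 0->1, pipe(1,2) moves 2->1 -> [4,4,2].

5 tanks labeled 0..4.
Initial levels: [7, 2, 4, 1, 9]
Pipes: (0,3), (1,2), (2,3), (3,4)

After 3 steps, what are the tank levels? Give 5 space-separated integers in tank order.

Answer: 5 3 4 5 6

Derivation:
Step 1: flows [0->3,2->1,2->3,4->3] -> levels [6 3 2 4 8]
Step 2: flows [0->3,1->2,3->2,4->3] -> levels [5 2 4 5 7]
Step 3: flows [0=3,2->1,3->2,4->3] -> levels [5 3 4 5 6]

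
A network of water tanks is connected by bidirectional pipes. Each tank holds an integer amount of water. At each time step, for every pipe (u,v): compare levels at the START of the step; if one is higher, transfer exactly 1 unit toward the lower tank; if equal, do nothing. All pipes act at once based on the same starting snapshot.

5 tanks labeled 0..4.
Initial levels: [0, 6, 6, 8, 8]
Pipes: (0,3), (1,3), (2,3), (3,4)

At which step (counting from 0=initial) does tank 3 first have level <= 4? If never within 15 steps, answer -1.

Step 1: flows [3->0,3->1,3->2,3=4] -> levels [1 7 7 5 8]
Step 2: flows [3->0,1->3,2->3,4->3] -> levels [2 6 6 7 7]
Step 3: flows [3->0,3->1,3->2,3=4] -> levels [3 7 7 4 7]
Tank 3 first reaches <=4 at step 3

Answer: 3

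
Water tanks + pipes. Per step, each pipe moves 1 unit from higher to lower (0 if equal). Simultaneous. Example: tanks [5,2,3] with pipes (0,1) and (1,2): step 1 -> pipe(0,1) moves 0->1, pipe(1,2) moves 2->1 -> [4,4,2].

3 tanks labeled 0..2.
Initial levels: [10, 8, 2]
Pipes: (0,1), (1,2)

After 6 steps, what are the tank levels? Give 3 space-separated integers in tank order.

Answer: 6 8 6

Derivation:
Step 1: flows [0->1,1->2] -> levels [9 8 3]
Step 2: flows [0->1,1->2] -> levels [8 8 4]
Step 3: flows [0=1,1->2] -> levels [8 7 5]
Step 4: flows [0->1,1->2] -> levels [7 7 6]
Step 5: flows [0=1,1->2] -> levels [7 6 7]
Step 6: flows [0->1,2->1] -> levels [6 8 6]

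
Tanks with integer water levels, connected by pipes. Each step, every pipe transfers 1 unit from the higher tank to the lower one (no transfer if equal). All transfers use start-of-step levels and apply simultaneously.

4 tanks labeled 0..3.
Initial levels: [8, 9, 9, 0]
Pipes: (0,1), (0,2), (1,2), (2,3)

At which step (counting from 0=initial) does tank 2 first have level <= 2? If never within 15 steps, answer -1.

Step 1: flows [1->0,2->0,1=2,2->3] -> levels [10 8 7 1]
Step 2: flows [0->1,0->2,1->2,2->3] -> levels [8 8 8 2]
Step 3: flows [0=1,0=2,1=2,2->3] -> levels [8 8 7 3]
Step 4: flows [0=1,0->2,1->2,2->3] -> levels [7 7 8 4]
Step 5: flows [0=1,2->0,2->1,2->3] -> levels [8 8 5 5]
Step 6: flows [0=1,0->2,1->2,2=3] -> levels [7 7 7 5]
Step 7: flows [0=1,0=2,1=2,2->3] -> levels [7 7 6 6]
Step 8: flows [0=1,0->2,1->2,2=3] -> levels [6 6 8 6]
Step 9: flows [0=1,2->0,2->1,2->3] -> levels [7 7 5 7]
Step 10: flows [0=1,0->2,1->2,3->2] -> levels [6 6 8 6]
  -> period-2 cycle (repeats step 8); tank 2 never drops to <=2
Tank 2 never reaches <=2 within 15 steps

Answer: -1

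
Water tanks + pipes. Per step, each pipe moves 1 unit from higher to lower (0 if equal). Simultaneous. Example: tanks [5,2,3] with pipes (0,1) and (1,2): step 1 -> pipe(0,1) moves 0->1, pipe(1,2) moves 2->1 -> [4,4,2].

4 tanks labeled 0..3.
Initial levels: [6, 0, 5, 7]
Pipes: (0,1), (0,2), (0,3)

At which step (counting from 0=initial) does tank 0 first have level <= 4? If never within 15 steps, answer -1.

Step 1: flows [0->1,0->2,3->0] -> levels [5 1 6 6]
Step 2: flows [0->1,2->0,3->0] -> levels [6 2 5 5]
Step 3: flows [0->1,0->2,0->3] -> levels [3 3 6 6]
Tank 0 first reaches <=4 at step 3

Answer: 3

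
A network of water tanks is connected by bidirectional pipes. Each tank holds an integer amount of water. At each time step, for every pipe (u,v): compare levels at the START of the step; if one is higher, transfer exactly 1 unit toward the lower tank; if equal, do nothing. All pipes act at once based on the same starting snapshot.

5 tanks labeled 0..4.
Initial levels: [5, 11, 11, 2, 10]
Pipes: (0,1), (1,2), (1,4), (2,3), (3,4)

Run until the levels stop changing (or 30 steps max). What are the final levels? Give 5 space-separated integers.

Answer: 7 10 7 8 7

Derivation:
Step 1: flows [1->0,1=2,1->4,2->3,4->3] -> levels [6 9 10 4 10]
Step 2: flows [1->0,2->1,4->1,2->3,4->3] -> levels [7 10 8 6 8]
Step 3: flows [1->0,1->2,1->4,2->3,4->3] -> levels [8 7 8 8 8]
Step 4: flows [0->1,2->1,4->1,2=3,3=4] -> levels [7 10 7 8 7]
Step 5: flows [1->0,1->2,1->4,3->2,3->4] -> levels [8 7 9 6 9]
Step 6: flows [0->1,2->1,4->1,2->3,4->3] -> levels [7 10 7 8 7]
  -> period-2 cycle: step 6 state = step 4 state; never stabilizes
  -> state at step 30: (30-4) mod 2 = 0, same as step 4 -> [7 10 7 8 7]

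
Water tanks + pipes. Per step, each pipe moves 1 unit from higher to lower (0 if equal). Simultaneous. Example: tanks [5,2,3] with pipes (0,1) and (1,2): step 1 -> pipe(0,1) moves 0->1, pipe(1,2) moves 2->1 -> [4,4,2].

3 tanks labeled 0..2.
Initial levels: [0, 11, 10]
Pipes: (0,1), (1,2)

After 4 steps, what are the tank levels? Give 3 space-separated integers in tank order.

Step 1: flows [1->0,1->2] -> levels [1 9 11]
Step 2: flows [1->0,2->1] -> levels [2 9 10]
Step 3: flows [1->0,2->1] -> levels [3 9 9]
Step 4: flows [1->0,1=2] -> levels [4 8 9]

Answer: 4 8 9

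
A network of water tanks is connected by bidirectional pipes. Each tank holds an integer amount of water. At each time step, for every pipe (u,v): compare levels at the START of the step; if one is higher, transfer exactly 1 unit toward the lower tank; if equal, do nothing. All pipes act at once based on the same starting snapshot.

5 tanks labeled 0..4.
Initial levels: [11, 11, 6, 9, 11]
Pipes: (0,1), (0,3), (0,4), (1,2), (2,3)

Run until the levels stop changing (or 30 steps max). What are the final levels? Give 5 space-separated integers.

Answer: 11 9 10 9 9

Derivation:
Step 1: flows [0=1,0->3,0=4,1->2,3->2] -> levels [10 10 8 9 11]
Step 2: flows [0=1,0->3,4->0,1->2,3->2] -> levels [10 9 10 9 10]
Step 3: flows [0->1,0->3,0=4,2->1,2->3] -> levels [8 11 8 11 10]
Step 4: flows [1->0,3->0,4->0,1->2,3->2] -> levels [11 9 10 9 9]
Step 5: flows [0->1,0->3,0->4,2->1,2->3] -> levels [8 11 8 11 10]
  -> period-2 cycle: step 5 state = step 3 state; never stabilizes
  -> state at step 30: (30-3) mod 2 = 1, same as step 4 -> [11 9 10 9 9]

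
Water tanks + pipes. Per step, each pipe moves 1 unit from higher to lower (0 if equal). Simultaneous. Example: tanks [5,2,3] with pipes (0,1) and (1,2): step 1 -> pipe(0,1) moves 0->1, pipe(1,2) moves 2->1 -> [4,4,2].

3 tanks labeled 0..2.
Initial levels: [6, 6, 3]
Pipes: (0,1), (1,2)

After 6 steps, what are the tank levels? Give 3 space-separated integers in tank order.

Answer: 5 5 5

Derivation:
Step 1: flows [0=1,1->2] -> levels [6 5 4]
Step 2: flows [0->1,1->2] -> levels [5 5 5]
Step 3: flows [0=1,1=2] -> levels [5 5 5]
  -> stable; steps 4..6 unchanged -> [5 5 5]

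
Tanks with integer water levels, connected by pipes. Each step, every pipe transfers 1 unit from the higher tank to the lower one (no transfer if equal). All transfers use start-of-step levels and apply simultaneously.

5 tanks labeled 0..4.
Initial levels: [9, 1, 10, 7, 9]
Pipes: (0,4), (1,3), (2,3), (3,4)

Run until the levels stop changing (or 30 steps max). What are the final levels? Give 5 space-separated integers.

Answer: 7 7 7 6 9

Derivation:
Step 1: flows [0=4,3->1,2->3,4->3] -> levels [9 2 9 8 8]
Step 2: flows [0->4,3->1,2->3,3=4] -> levels [8 3 8 8 9]
Step 3: flows [4->0,3->1,2=3,4->3] -> levels [9 4 8 8 7]
Step 4: flows [0->4,3->1,2=3,3->4] -> levels [8 5 8 6 9]
Step 5: flows [4->0,3->1,2->3,4->3] -> levels [9 6 7 7 7]
Step 6: flows [0->4,3->1,2=3,3=4] -> levels [8 7 7 6 8]
Step 7: flows [0=4,1->3,2->3,4->3] -> levels [8 6 6 9 7]
Step 8: flows [0->4,3->1,3->2,3->4] -> levels [7 7 7 6 9]
Step 9: flows [4->0,1->3,2->3,4->3] -> levels [8 6 6 9 7]
  -> period-2 cycle: step 9 state = step 7 state; never stabilizes
  -> state at step 30: (30-7) mod 2 = 1, same as step 8 -> [7 7 7 6 9]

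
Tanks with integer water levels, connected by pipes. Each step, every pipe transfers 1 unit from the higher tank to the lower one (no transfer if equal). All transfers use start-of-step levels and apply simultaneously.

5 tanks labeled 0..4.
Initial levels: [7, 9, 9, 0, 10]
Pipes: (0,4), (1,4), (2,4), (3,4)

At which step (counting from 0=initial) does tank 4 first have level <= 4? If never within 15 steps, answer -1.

Step 1: flows [4->0,4->1,4->2,4->3] -> levels [8 10 10 1 6]
Step 2: flows [0->4,1->4,2->4,4->3] -> levels [7 9 9 2 8]
Step 3: flows [4->0,1->4,2->4,4->3] -> levels [8 8 8 3 8]
Step 4: flows [0=4,1=4,2=4,4->3] -> levels [8 8 8 4 7]
Step 5: flows [0->4,1->4,2->4,4->3] -> levels [7 7 7 5 9]
Step 6: flows [4->0,4->1,4->2,4->3] -> levels [8 8 8 6 5]
Step 7: flows [0->4,1->4,2->4,3->4] -> levels [7 7 7 5 9]
  -> period-2 cycle (repeats step 5); tank 4 never drops to <=4
Tank 4 never reaches <=4 within 15 steps

Answer: -1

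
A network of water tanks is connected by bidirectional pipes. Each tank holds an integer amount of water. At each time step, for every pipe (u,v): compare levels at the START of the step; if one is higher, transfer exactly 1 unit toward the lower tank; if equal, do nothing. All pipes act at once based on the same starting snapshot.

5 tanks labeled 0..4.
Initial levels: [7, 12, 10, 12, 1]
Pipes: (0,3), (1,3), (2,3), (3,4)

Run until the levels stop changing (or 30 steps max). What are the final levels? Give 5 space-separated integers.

Answer: 9 9 9 6 9

Derivation:
Step 1: flows [3->0,1=3,3->2,3->4] -> levels [8 12 11 9 2]
Step 2: flows [3->0,1->3,2->3,3->4] -> levels [9 11 10 9 3]
Step 3: flows [0=3,1->3,2->3,3->4] -> levels [9 10 9 10 4]
Step 4: flows [3->0,1=3,3->2,3->4] -> levels [10 10 10 7 5]
Step 5: flows [0->3,1->3,2->3,3->4] -> levels [9 9 9 9 6]
Step 6: flows [0=3,1=3,2=3,3->4] -> levels [9 9 9 8 7]
Step 7: flows [0->3,1->3,2->3,3->4] -> levels [8 8 8 10 8]
Step 8: flows [3->0,3->1,3->2,3->4] -> levels [9 9 9 6 9]
Step 9: flows [0->3,1->3,2->3,4->3] -> levels [8 8 8 10 8]
  -> period-2 cycle: step 9 state = step 7 state; never stabilizes
  -> state at step 30: (30-7) mod 2 = 1, same as step 8 -> [9 9 9 6 9]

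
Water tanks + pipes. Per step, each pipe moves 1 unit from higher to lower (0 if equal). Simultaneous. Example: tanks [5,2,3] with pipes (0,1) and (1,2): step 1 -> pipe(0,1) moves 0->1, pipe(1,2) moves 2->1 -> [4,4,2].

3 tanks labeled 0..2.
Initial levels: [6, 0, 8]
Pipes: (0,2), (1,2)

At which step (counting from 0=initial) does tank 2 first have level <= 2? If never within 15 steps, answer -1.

Answer: -1

Derivation:
Step 1: flows [2->0,2->1] -> levels [7 1 6]
Step 2: flows [0->2,2->1] -> levels [6 2 6]
Step 3: flows [0=2,2->1] -> levels [6 3 5]
Step 4: flows [0->2,2->1] -> levels [5 4 5]
Step 5: flows [0=2,2->1] -> levels [5 5 4]
Step 6: flows [0->2,1->2] -> levels [4 4 6]
Step 7: flows [2->0,2->1] -> levels [5 5 4]
  -> period-2 cycle (repeats step 5); tank 2 never drops to <=2
Tank 2 never reaches <=2 within 15 steps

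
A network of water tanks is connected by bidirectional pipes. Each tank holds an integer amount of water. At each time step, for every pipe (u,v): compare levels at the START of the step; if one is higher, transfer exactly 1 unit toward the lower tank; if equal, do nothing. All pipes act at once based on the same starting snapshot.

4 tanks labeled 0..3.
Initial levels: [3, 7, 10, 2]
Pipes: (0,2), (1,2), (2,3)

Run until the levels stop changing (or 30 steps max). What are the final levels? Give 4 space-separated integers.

Answer: 5 5 7 5

Derivation:
Step 1: flows [2->0,2->1,2->3] -> levels [4 8 7 3]
Step 2: flows [2->0,1->2,2->3] -> levels [5 7 6 4]
Step 3: flows [2->0,1->2,2->3] -> levels [6 6 5 5]
Step 4: flows [0->2,1->2,2=3] -> levels [5 5 7 5]
Step 5: flows [2->0,2->1,2->3] -> levels [6 6 4 6]
Step 6: flows [0->2,1->2,3->2] -> levels [5 5 7 5]
  -> period-2 cycle: step 6 state = step 4 state; never stabilizes
  -> state at step 30: (30-4) mod 2 = 0, same as step 4 -> [5 5 7 5]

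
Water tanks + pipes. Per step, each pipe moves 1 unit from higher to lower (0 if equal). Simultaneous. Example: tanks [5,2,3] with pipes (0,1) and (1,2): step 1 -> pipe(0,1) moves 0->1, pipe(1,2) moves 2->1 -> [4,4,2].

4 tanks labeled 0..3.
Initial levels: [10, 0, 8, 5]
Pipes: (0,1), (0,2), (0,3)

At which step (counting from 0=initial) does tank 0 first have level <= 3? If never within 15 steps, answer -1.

Step 1: flows [0->1,0->2,0->3] -> levels [7 1 9 6]
Step 2: flows [0->1,2->0,0->3] -> levels [6 2 8 7]
Step 3: flows [0->1,2->0,3->0] -> levels [7 3 7 6]
Step 4: flows [0->1,0=2,0->3] -> levels [5 4 7 7]
Step 5: flows [0->1,2->0,3->0] -> levels [6 5 6 6]
Step 6: flows [0->1,0=2,0=3] -> levels [5 6 6 6]
Step 7: flows [1->0,2->0,3->0] -> levels [8 5 5 5]
Step 8: flows [0->1,0->2,0->3] -> levels [5 6 6 6]
  -> period-2 cycle (repeats step 6); tank 0 never drops to <=3
Tank 0 never reaches <=3 within 15 steps

Answer: -1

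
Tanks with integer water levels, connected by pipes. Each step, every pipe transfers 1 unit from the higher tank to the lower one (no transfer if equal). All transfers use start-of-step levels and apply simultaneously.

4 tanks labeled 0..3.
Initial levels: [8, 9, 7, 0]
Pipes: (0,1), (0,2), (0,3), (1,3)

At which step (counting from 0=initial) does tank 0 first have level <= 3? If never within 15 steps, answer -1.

Step 1: flows [1->0,0->2,0->3,1->3] -> levels [7 7 8 2]
Step 2: flows [0=1,2->0,0->3,1->3] -> levels [7 6 7 4]
Step 3: flows [0->1,0=2,0->3,1->3] -> levels [5 6 7 6]
Step 4: flows [1->0,2->0,3->0,1=3] -> levels [8 5 6 5]
Step 5: flows [0->1,0->2,0->3,1=3] -> levels [5 6 7 6]
  -> period-2 cycle (repeats step 3); tank 0 never drops to <=3
Tank 0 never reaches <=3 within 15 steps

Answer: -1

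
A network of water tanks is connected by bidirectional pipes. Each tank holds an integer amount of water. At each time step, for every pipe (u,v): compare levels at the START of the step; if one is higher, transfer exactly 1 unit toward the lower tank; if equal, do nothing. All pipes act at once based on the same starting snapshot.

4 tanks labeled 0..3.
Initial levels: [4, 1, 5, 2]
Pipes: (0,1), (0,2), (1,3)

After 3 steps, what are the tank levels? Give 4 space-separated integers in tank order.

Step 1: flows [0->1,2->0,3->1] -> levels [4 3 4 1]
Step 2: flows [0->1,0=2,1->3] -> levels [3 3 4 2]
Step 3: flows [0=1,2->0,1->3] -> levels [4 2 3 3]

Answer: 4 2 3 3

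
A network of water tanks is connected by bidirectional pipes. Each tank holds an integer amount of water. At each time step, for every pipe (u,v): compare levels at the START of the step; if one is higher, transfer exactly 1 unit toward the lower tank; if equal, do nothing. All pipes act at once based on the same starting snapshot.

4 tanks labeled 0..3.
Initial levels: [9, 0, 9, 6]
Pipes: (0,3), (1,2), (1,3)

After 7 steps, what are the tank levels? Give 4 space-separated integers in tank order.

Answer: 6 6 6 6

Derivation:
Step 1: flows [0->3,2->1,3->1] -> levels [8 2 8 6]
Step 2: flows [0->3,2->1,3->1] -> levels [7 4 7 6]
Step 3: flows [0->3,2->1,3->1] -> levels [6 6 6 6]
Step 4: flows [0=3,1=2,1=3] -> levels [6 6 6 6]
  -> stable; steps 5..7 unchanged -> [6 6 6 6]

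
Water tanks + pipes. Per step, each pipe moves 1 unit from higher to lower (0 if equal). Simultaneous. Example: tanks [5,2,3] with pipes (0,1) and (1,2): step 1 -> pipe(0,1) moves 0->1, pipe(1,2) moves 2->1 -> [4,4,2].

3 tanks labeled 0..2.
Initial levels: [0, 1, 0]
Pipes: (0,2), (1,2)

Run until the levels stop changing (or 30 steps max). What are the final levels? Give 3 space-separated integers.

Answer: 1 1 -1

Derivation:
Step 1: flows [0=2,1->2] -> levels [0 0 1]
Step 2: flows [2->0,2->1] -> levels [1 1 -1]
Step 3: flows [0->2,1->2] -> levels [0 0 1]
  -> period-2 cycle: step 3 state = step 1 state; never stabilizes
  -> state at step 30: (30-1) mod 2 = 1, same as step 2 -> [1 1 -1]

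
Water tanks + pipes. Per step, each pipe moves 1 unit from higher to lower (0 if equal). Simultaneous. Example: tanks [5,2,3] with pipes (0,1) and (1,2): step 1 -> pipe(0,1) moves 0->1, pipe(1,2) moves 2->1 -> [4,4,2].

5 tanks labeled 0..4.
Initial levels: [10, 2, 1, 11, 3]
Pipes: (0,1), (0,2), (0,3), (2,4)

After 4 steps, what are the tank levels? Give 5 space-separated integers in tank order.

Answer: 6 6 4 7 4

Derivation:
Step 1: flows [0->1,0->2,3->0,4->2] -> levels [9 3 3 10 2]
Step 2: flows [0->1,0->2,3->0,2->4] -> levels [8 4 3 9 3]
Step 3: flows [0->1,0->2,3->0,2=4] -> levels [7 5 4 8 3]
Step 4: flows [0->1,0->2,3->0,2->4] -> levels [6 6 4 7 4]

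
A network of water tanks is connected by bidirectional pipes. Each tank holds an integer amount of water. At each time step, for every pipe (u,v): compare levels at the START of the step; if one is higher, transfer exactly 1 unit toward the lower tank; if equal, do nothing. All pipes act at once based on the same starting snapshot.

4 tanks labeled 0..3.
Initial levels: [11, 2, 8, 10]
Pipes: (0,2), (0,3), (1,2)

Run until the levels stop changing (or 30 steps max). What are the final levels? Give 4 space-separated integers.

Step 1: flows [0->2,0->3,2->1] -> levels [9 3 8 11]
Step 2: flows [0->2,3->0,2->1] -> levels [9 4 8 10]
Step 3: flows [0->2,3->0,2->1] -> levels [9 5 8 9]
Step 4: flows [0->2,0=3,2->1] -> levels [8 6 8 9]
Step 5: flows [0=2,3->0,2->1] -> levels [9 7 7 8]
Step 6: flows [0->2,0->3,1=2] -> levels [7 7 8 9]
Step 7: flows [2->0,3->0,2->1] -> levels [9 8 6 8]
Step 8: flows [0->2,0->3,1->2] -> levels [7 7 8 9]
  -> period-2 cycle: step 8 state = step 6 state; never stabilizes
  -> state at step 30: (30-6) mod 2 = 0, same as step 6 -> [7 7 8 9]

Answer: 7 7 8 9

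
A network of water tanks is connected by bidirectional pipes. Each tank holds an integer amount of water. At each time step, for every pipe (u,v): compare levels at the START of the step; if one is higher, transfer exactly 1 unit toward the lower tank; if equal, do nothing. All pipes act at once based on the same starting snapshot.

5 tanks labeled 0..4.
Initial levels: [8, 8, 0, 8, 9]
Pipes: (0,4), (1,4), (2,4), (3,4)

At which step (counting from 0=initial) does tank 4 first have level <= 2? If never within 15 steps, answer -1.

Answer: -1

Derivation:
Step 1: flows [4->0,4->1,4->2,4->3] -> levels [9 9 1 9 5]
Step 2: flows [0->4,1->4,4->2,3->4] -> levels [8 8 2 8 7]
Step 3: flows [0->4,1->4,4->2,3->4] -> levels [7 7 3 7 9]
Step 4: flows [4->0,4->1,4->2,4->3] -> levels [8 8 4 8 5]
Step 5: flows [0->4,1->4,4->2,3->4] -> levels [7 7 5 7 7]
Step 6: flows [0=4,1=4,4->2,3=4] -> levels [7 7 6 7 6]
Step 7: flows [0->4,1->4,2=4,3->4] -> levels [6 6 6 6 9]
Step 8: flows [4->0,4->1,4->2,4->3] -> levels [7 7 7 7 5]
Step 9: flows [0->4,1->4,2->4,3->4] -> levels [6 6 6 6 9]
  -> period-2 cycle (repeats step 7); tank 4 never drops to <=2
Tank 4 never reaches <=2 within 15 steps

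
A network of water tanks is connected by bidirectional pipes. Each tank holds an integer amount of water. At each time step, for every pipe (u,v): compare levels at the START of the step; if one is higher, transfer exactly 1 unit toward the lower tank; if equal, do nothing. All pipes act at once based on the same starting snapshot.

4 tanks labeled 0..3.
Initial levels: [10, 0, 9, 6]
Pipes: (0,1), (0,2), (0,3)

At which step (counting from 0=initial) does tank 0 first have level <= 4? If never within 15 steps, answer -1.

Step 1: flows [0->1,0->2,0->3] -> levels [7 1 10 7]
Step 2: flows [0->1,2->0,0=3] -> levels [7 2 9 7]
Step 3: flows [0->1,2->0,0=3] -> levels [7 3 8 7]
Step 4: flows [0->1,2->0,0=3] -> levels [7 4 7 7]
Step 5: flows [0->1,0=2,0=3] -> levels [6 5 7 7]
Step 6: flows [0->1,2->0,3->0] -> levels [7 6 6 6]
Step 7: flows [0->1,0->2,0->3] -> levels [4 7 7 7]
Tank 0 first reaches <=4 at step 7

Answer: 7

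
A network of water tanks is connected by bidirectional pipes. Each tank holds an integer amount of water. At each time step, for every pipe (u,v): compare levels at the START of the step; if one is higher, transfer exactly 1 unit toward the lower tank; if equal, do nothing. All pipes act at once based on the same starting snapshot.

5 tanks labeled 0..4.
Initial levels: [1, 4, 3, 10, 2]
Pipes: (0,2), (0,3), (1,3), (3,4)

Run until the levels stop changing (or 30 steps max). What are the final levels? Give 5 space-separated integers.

Step 1: flows [2->0,3->0,3->1,3->4] -> levels [3 5 2 7 3]
Step 2: flows [0->2,3->0,3->1,3->4] -> levels [3 6 3 4 4]
Step 3: flows [0=2,3->0,1->3,3=4] -> levels [4 5 3 4 4]
Step 4: flows [0->2,0=3,1->3,3=4] -> levels [3 4 4 5 4]
Step 5: flows [2->0,3->0,3->1,3->4] -> levels [5 5 3 2 5]
Step 6: flows [0->2,0->3,1->3,4->3] -> levels [3 4 4 5 4]
  -> period-2 cycle: step 6 state = step 4 state; never stabilizes
  -> state at step 30: (30-4) mod 2 = 0, same as step 4 -> [3 4 4 5 4]

Answer: 3 4 4 5 4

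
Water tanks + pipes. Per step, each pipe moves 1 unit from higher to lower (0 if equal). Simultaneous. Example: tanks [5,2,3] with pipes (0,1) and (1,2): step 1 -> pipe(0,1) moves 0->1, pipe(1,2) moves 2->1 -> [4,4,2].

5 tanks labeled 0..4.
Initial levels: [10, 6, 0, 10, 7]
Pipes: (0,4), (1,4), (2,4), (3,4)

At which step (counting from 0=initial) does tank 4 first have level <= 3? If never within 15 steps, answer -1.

Step 1: flows [0->4,4->1,4->2,3->4] -> levels [9 7 1 9 7]
Step 2: flows [0->4,1=4,4->2,3->4] -> levels [8 7 2 8 8]
Step 3: flows [0=4,4->1,4->2,3=4] -> levels [8 8 3 8 6]
Step 4: flows [0->4,1->4,4->2,3->4] -> levels [7 7 4 7 8]
Step 5: flows [4->0,4->1,4->2,4->3] -> levels [8 8 5 8 4]
Step 6: flows [0->4,1->4,2->4,3->4] -> levels [7 7 4 7 8]
  -> period-2 cycle (repeats step 4); tank 4 never drops to <=3
Tank 4 never reaches <=3 within 15 steps

Answer: -1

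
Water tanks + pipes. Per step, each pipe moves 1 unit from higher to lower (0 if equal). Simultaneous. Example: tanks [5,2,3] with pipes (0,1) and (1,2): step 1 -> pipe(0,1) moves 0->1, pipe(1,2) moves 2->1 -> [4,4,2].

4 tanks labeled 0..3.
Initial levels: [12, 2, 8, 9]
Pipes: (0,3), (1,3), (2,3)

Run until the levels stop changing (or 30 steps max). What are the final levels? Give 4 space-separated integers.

Step 1: flows [0->3,3->1,3->2] -> levels [11 3 9 8]
Step 2: flows [0->3,3->1,2->3] -> levels [10 4 8 9]
Step 3: flows [0->3,3->1,3->2] -> levels [9 5 9 8]
Step 4: flows [0->3,3->1,2->3] -> levels [8 6 8 9]
Step 5: flows [3->0,3->1,3->2] -> levels [9 7 9 6]
Step 6: flows [0->3,1->3,2->3] -> levels [8 6 8 9]
  -> period-2 cycle: step 6 state = step 4 state; never stabilizes
  -> state at step 30: (30-4) mod 2 = 0, same as step 4 -> [8 6 8 9]

Answer: 8 6 8 9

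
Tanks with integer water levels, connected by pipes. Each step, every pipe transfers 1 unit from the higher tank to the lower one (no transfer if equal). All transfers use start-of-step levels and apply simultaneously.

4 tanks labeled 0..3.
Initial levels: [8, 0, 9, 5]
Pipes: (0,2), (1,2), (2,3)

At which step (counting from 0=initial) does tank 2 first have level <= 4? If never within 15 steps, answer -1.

Answer: 7

Derivation:
Step 1: flows [2->0,2->1,2->3] -> levels [9 1 6 6]
Step 2: flows [0->2,2->1,2=3] -> levels [8 2 6 6]
Step 3: flows [0->2,2->1,2=3] -> levels [7 3 6 6]
Step 4: flows [0->2,2->1,2=3] -> levels [6 4 6 6]
Step 5: flows [0=2,2->1,2=3] -> levels [6 5 5 6]
Step 6: flows [0->2,1=2,3->2] -> levels [5 5 7 5]
Step 7: flows [2->0,2->1,2->3] -> levels [6 6 4 6]
Tank 2 first reaches <=4 at step 7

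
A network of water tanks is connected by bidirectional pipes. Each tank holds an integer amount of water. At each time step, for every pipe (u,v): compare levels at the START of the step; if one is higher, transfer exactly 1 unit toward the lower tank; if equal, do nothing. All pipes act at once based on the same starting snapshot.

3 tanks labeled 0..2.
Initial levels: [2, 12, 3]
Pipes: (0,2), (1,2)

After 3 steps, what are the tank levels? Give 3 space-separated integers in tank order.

Answer: 4 9 4

Derivation:
Step 1: flows [2->0,1->2] -> levels [3 11 3]
Step 2: flows [0=2,1->2] -> levels [3 10 4]
Step 3: flows [2->0,1->2] -> levels [4 9 4]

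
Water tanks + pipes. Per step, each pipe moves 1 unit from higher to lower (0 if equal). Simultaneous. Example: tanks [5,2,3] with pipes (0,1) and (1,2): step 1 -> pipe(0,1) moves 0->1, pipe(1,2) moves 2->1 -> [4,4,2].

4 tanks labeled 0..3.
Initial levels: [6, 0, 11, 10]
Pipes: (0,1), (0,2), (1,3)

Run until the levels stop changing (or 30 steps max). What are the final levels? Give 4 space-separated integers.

Step 1: flows [0->1,2->0,3->1] -> levels [6 2 10 9]
Step 2: flows [0->1,2->0,3->1] -> levels [6 4 9 8]
Step 3: flows [0->1,2->0,3->1] -> levels [6 6 8 7]
Step 4: flows [0=1,2->0,3->1] -> levels [7 7 7 6]
Step 5: flows [0=1,0=2,1->3] -> levels [7 6 7 7]
Step 6: flows [0->1,0=2,3->1] -> levels [6 8 7 6]
Step 7: flows [1->0,2->0,1->3] -> levels [8 6 6 7]
Step 8: flows [0->1,0->2,3->1] -> levels [6 8 7 6]
  -> period-2 cycle: step 8 state = step 6 state; never stabilizes
  -> state at step 30: (30-6) mod 2 = 0, same as step 6 -> [6 8 7 6]

Answer: 6 8 7 6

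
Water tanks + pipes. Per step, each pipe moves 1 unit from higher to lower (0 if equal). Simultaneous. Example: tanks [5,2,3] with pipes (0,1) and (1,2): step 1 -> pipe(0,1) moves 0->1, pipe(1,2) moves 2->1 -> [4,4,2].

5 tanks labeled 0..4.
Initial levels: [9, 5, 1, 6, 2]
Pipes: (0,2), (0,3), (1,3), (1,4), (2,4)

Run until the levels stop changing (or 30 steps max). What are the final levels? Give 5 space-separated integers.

Answer: 4 3 4 6 6

Derivation:
Step 1: flows [0->2,0->3,3->1,1->4,4->2] -> levels [7 5 3 6 2]
Step 2: flows [0->2,0->3,3->1,1->4,2->4] -> levels [5 5 3 6 4]
Step 3: flows [0->2,3->0,3->1,1->4,4->2] -> levels [5 5 5 4 4]
Step 4: flows [0=2,0->3,1->3,1->4,2->4] -> levels [4 3 4 6 6]
Step 5: flows [0=2,3->0,3->1,4->1,4->2] -> levels [5 5 5 4 4]
  -> period-2 cycle: step 5 state = step 3 state; never stabilizes
  -> state at step 30: (30-3) mod 2 = 1, same as step 4 -> [4 3 4 6 6]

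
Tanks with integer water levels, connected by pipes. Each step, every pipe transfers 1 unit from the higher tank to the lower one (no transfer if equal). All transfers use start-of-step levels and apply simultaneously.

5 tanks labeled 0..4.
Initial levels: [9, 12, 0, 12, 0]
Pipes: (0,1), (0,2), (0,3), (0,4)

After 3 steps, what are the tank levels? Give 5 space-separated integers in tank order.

Step 1: flows [1->0,0->2,3->0,0->4] -> levels [9 11 1 11 1]
Step 2: flows [1->0,0->2,3->0,0->4] -> levels [9 10 2 10 2]
Step 3: flows [1->0,0->2,3->0,0->4] -> levels [9 9 3 9 3]

Answer: 9 9 3 9 3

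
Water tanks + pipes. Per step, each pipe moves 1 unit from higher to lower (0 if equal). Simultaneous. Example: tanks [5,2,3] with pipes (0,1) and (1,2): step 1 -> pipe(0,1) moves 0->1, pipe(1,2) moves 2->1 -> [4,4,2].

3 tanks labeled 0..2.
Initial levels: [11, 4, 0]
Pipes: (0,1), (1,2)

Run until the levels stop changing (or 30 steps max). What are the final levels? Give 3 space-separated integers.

Step 1: flows [0->1,1->2] -> levels [10 4 1]
Step 2: flows [0->1,1->2] -> levels [9 4 2]
Step 3: flows [0->1,1->2] -> levels [8 4 3]
Step 4: flows [0->1,1->2] -> levels [7 4 4]
Step 5: flows [0->1,1=2] -> levels [6 5 4]
Step 6: flows [0->1,1->2] -> levels [5 5 5]
Step 7: flows [0=1,1=2] -> levels [5 5 5]
  -> stable (no change)

Answer: 5 5 5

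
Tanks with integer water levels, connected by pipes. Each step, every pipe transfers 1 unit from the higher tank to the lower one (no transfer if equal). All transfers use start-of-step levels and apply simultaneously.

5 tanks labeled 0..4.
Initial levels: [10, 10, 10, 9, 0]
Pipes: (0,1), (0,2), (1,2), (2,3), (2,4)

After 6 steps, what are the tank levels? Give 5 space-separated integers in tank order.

Step 1: flows [0=1,0=2,1=2,2->3,2->4] -> levels [10 10 8 10 1]
Step 2: flows [0=1,0->2,1->2,3->2,2->4] -> levels [9 9 10 9 2]
Step 3: flows [0=1,2->0,2->1,2->3,2->4] -> levels [10 10 6 10 3]
Step 4: flows [0=1,0->2,1->2,3->2,2->4] -> levels [9 9 8 9 4]
Step 5: flows [0=1,0->2,1->2,3->2,2->4] -> levels [8 8 10 8 5]
Step 6: flows [0=1,2->0,2->1,2->3,2->4] -> levels [9 9 6 9 6]

Answer: 9 9 6 9 6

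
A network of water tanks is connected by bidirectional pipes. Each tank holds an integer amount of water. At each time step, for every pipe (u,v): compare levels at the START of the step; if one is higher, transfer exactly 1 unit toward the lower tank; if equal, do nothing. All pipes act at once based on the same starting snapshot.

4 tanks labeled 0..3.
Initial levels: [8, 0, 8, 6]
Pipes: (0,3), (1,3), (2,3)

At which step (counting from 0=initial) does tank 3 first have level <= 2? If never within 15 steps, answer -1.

Answer: -1

Derivation:
Step 1: flows [0->3,3->1,2->3] -> levels [7 1 7 7]
Step 2: flows [0=3,3->1,2=3] -> levels [7 2 7 6]
Step 3: flows [0->3,3->1,2->3] -> levels [6 3 6 7]
Step 4: flows [3->0,3->1,3->2] -> levels [7 4 7 4]
Step 5: flows [0->3,1=3,2->3] -> levels [6 4 6 6]
Step 6: flows [0=3,3->1,2=3] -> levels [6 5 6 5]
Step 7: flows [0->3,1=3,2->3] -> levels [5 5 5 7]
Step 8: flows [3->0,3->1,3->2] -> levels [6 6 6 4]
Step 9: flows [0->3,1->3,2->3] -> levels [5 5 5 7]
  -> period-2 cycle (repeats step 7); tank 3 never drops to <=2
Tank 3 never reaches <=2 within 15 steps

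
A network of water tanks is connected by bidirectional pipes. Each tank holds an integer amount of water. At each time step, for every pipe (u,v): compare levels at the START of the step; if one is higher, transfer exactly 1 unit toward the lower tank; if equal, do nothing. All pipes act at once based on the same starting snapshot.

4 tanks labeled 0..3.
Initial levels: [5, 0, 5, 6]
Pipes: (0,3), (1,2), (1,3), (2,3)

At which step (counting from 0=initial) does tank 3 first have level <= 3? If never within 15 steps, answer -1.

Step 1: flows [3->0,2->1,3->1,3->2] -> levels [6 2 5 3]
Tank 3 first reaches <=3 at step 1

Answer: 1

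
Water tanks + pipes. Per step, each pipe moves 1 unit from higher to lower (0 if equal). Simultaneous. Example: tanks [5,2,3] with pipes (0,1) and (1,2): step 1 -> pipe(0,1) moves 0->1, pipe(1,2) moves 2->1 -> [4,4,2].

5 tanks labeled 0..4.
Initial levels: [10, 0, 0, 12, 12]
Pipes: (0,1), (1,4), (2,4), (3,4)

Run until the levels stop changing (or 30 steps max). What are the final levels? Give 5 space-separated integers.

Step 1: flows [0->1,4->1,4->2,3=4] -> levels [9 2 1 12 10]
Step 2: flows [0->1,4->1,4->2,3->4] -> levels [8 4 2 11 9]
Step 3: flows [0->1,4->1,4->2,3->4] -> levels [7 6 3 10 8]
Step 4: flows [0->1,4->1,4->2,3->4] -> levels [6 8 4 9 7]
Step 5: flows [1->0,1->4,4->2,3->4] -> levels [7 6 5 8 8]
Step 6: flows [0->1,4->1,4->2,3=4] -> levels [6 8 6 8 6]
Step 7: flows [1->0,1->4,2=4,3->4] -> levels [7 6 6 7 8]
Step 8: flows [0->1,4->1,4->2,4->3] -> levels [6 8 7 8 5]
Step 9: flows [1->0,1->4,2->4,3->4] -> levels [7 6 6 7 8]
  -> period-2 cycle: step 9 state = step 7 state; never stabilizes
  -> state at step 30: (30-7) mod 2 = 1, same as step 8 -> [6 8 7 8 5]

Answer: 6 8 7 8 5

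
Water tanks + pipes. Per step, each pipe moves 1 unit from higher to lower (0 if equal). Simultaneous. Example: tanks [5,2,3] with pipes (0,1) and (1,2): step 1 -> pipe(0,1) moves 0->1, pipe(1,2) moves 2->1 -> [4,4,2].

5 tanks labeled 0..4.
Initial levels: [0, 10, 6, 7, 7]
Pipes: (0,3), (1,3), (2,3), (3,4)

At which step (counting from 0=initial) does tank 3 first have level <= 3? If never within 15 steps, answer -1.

Answer: -1

Derivation:
Step 1: flows [3->0,1->3,3->2,3=4] -> levels [1 9 7 6 7]
Step 2: flows [3->0,1->3,2->3,4->3] -> levels [2 8 6 8 6]
Step 3: flows [3->0,1=3,3->2,3->4] -> levels [3 8 7 5 7]
Step 4: flows [3->0,1->3,2->3,4->3] -> levels [4 7 6 7 6]
Step 5: flows [3->0,1=3,3->2,3->4] -> levels [5 7 7 4 7]
Step 6: flows [0->3,1->3,2->3,4->3] -> levels [4 6 6 8 6]
Step 7: flows [3->0,3->1,3->2,3->4] -> levels [5 7 7 4 7]
  -> period-2 cycle (repeats step 5); tank 3 never drops to <=3
Tank 3 never reaches <=3 within 15 steps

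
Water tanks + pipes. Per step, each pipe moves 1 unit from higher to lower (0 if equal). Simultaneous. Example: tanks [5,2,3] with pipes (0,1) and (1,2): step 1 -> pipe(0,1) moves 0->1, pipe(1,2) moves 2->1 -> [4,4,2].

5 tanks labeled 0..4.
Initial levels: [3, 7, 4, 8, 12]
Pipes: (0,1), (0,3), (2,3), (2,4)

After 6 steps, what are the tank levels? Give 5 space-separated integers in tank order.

Step 1: flows [1->0,3->0,3->2,4->2] -> levels [5 6 6 6 11]
Step 2: flows [1->0,3->0,2=3,4->2] -> levels [7 5 7 5 10]
Step 3: flows [0->1,0->3,2->3,4->2] -> levels [5 6 7 7 9]
Step 4: flows [1->0,3->0,2=3,4->2] -> levels [7 5 8 6 8]
Step 5: flows [0->1,0->3,2->3,2=4] -> levels [5 6 7 8 8]
Step 6: flows [1->0,3->0,3->2,4->2] -> levels [7 5 9 6 7]

Answer: 7 5 9 6 7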